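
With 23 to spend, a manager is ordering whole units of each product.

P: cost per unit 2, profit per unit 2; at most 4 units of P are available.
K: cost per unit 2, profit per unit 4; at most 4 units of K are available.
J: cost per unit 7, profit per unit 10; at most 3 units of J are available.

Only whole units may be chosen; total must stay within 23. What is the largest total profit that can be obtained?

36

Take 4×K and 2×J: cost 22 ≤ 23, profit 4·4 + 2·10 = 36.
K has the best ratio (4/2) and is taken to its limit of 4; remaining capacity is filled optimally with the others.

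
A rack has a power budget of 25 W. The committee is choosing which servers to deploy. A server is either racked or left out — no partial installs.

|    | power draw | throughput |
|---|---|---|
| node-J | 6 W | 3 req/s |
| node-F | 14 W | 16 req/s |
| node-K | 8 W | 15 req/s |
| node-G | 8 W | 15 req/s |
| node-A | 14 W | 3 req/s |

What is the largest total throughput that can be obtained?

33

Allowing fractional choices, the relaxed optimum would be about 40.3, but servers are indivisible.
node-J + node-K + node-G: power draw 6 + 8 + 8 = 22 ≤ 25, throughput 3 + 15 + 15 = 33.
node-F + node-K: power draw 14 + 8 = 22 ≤ 25, throughput 16 + 15 = 31.
node-F + node-G: power draw 14 + 8 = 22 ≤ 25, throughput 16 + 15 = 31.
Best is node-J, node-K, and node-G with total throughput 33.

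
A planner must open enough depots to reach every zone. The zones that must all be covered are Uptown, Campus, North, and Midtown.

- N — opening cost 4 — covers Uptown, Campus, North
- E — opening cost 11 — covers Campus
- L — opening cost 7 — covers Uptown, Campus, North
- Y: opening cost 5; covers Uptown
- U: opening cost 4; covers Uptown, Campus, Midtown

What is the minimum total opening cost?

8

Choose N and U: together they cover Uptown, Campus, North, Midtown — every zone.
Total opening cost: 4 + 4 = 8.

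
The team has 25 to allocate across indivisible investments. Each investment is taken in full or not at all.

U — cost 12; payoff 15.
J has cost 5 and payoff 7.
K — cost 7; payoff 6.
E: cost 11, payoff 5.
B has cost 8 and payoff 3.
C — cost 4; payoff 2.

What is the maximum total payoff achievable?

Take U, J, and K: cost 12 + 5 + 7 = 24 ≤ 25, payoff 15 + 7 + 6 = 28.
No other feasible combination does better.

28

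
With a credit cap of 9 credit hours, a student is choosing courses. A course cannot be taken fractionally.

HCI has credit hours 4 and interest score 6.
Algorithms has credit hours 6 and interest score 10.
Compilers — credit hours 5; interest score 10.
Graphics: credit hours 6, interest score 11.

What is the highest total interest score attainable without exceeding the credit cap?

16

This is an integer program with binary decision variables.
Take HCI and Compilers: credit hours 4 + 5 = 9 ≤ 9, interest score 6 + 10 = 16.
No other feasible combination does better.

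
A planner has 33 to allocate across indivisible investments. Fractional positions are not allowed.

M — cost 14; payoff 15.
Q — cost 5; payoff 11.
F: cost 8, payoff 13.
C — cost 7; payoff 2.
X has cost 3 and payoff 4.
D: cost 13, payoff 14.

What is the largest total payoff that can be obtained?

43

Allowing fractional choices, the relaxed optimum would be about 46.3, but investments are indivisible.
Q + F + X + D: cost 5 + 8 + 3 + 13 = 29 ≤ 33, payoff 11 + 13 + 4 + 14 = 42.
M + Q + F + X: cost 14 + 5 + 8 + 3 = 30 ≤ 33, payoff 15 + 11 + 13 + 4 = 43.
M + Q + D: cost 14 + 5 + 13 = 32 ≤ 33, payoff 15 + 11 + 14 = 40.
Best is M, Q, F, and X with total payoff 43.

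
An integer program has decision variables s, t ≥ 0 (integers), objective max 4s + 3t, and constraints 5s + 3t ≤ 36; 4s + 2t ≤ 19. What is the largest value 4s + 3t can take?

27

Relaxing integrality, the LP optimum is 28.50 at (s,t) = (0, 9.5), which is not an integer point.
(s,t)=(0,9): 5·0+3·9=27≤36, 4·0+2·9=18≤19, objective 27.
(s,t)=(0,8): 5·0+3·8=24≤36, 4·0+2·8=16≤19, objective 24.
No feasible integer point exceeds 27.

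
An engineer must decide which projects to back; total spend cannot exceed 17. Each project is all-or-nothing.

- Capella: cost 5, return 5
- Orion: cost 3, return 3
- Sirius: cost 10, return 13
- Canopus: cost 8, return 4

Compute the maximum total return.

18

This is an integer program with binary decision variables.
Orion + Sirius: cost 3 + 10 = 13 ≤ 17, return 3 + 13 = 16.
Capella + Sirius: cost 5 + 10 = 15 ≤ 17, return 5 + 13 = 18.
Best is Capella and Sirius with total return 18.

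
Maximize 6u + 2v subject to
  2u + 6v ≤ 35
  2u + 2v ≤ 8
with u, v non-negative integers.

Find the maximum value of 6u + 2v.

(u,v)=(4,0) is feasible, giving 24.
(u,v)=(3,1) is feasible, giving 20.
Maximum is 24 at (u,v)=(4,0).

24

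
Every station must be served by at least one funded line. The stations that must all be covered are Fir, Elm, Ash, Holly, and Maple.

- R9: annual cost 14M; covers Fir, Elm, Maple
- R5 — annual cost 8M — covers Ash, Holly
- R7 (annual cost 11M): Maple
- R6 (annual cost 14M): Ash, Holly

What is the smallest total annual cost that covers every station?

This is a weighted set-cover instance.
Choose R9 and R5: together they cover Fir, Elm, Ash, Holly, Maple — every station.
Total annual cost: 14 + 8 = 22.

22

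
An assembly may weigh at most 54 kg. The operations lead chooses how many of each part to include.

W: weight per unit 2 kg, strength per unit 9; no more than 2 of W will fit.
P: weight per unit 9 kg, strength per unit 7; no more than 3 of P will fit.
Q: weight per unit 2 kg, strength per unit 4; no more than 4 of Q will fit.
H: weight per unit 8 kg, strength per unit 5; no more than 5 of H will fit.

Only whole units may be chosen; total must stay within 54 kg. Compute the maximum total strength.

63

Take 2×W, 2×P, 4×Q, and 3×H: weight 54 ≤ 54, strength 2·9 + 2·7 + 4·4 + 3·5 = 63.
W has the best ratio (9/2) and is taken to its limit of 2; remaining capacity is filled optimally with the others.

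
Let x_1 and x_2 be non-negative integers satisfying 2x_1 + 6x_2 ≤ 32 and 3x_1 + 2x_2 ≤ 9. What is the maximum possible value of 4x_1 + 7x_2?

The continuous relaxation peaks at (0, 4.5) with value 31.50; rounding to a feasible lattice point costs some objective.
(x_1,x_2)=(0,4): 2·0+6·4=24≤32, 3·0+2·4=8≤9, objective 28.
(x_1,x_2)=(1,3): 2·1+6·3=20≤32, 3·1+2·3=9≤9, objective 25.
Maximum is 28 at (x_1,x_2)=(0,4).

28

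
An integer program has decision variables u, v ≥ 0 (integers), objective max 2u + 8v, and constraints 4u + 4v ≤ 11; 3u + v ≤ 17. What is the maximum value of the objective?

(u,v)=(0,2): 4·0+4·2=8≤11, 3·0+1·2=2≤17, objective 16.
(u,v)=(1,1): 4·1+4·1=8≤11, 3·1+1·1=4≤17, objective 10.
The best lattice point is (0,2), giving 16.

16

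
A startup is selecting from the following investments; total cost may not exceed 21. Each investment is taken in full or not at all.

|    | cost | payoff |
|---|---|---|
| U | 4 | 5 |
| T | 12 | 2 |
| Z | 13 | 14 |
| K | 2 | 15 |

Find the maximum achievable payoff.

34

This is a 0-1 knapsack instance.
Take U, Z, and K: cost 4 + 13 + 2 = 19 ≤ 21, payoff 5 + 14 + 15 = 34.
No other feasible combination does better.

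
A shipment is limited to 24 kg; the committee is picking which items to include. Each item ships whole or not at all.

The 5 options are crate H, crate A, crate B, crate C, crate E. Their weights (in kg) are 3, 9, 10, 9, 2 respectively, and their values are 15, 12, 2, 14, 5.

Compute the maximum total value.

46

Allowing fractional choices, the relaxed optimum would be about 46.2, but items are indivisible.
crate H + crate A + crate C + crate E: weight 3 + 9 + 9 + 2 = 23 ≤ 24, value 15 + 12 + 14 + 5 = 46.
crate H + crate B + crate C + crate E: weight 3 + 10 + 9 + 2 = 24 ≤ 24, value 15 + 2 + 14 + 5 = 36.
crate H + crate A + crate C: weight 3 + 9 + 9 = 21 ≤ 24, value 15 + 12 + 14 = 41.
Best is crate H, crate A, crate C, and crate E with total value 46.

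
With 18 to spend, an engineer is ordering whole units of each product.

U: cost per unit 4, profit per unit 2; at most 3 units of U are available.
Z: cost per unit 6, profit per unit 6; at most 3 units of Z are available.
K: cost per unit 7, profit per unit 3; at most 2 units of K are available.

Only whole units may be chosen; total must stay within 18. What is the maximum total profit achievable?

18

1×U and 2×Z: cost 16 ≤ 18, profit 1·2 + 2·6 = 14.
3×Z: cost 18 ≤ 18, profit 3·6 = 18.
Best is 18.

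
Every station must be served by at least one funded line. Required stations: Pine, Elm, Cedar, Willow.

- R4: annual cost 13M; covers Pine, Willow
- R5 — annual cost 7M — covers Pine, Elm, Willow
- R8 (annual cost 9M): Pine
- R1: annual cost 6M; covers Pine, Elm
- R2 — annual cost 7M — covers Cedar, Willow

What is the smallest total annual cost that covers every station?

13

Choose R1 and R2: together they cover Pine, Elm, Cedar, Willow — every station.
Total annual cost: 6 + 7 = 13.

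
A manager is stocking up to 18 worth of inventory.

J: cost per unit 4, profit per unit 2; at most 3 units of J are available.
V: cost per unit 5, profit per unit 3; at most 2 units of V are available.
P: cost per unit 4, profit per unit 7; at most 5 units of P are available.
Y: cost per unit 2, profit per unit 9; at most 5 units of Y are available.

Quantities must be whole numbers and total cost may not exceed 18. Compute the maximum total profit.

2×P and 5×Y: cost 18 ≤ 18, profit 2·7 + 5·9 = 59.
1×J, 1×P, and 5×Y: cost 18 ≤ 18, profit 1·2 + 1·7 + 5·9 = 54.
Best is 59.

59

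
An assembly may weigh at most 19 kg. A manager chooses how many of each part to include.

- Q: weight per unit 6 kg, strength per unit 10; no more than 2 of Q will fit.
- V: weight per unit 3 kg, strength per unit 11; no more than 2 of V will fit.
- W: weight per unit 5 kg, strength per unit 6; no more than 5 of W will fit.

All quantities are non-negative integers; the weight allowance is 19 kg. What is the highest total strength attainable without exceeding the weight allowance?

1×Q, 2×V, and 1×W: weight 17 ≤ 19, strength 1·10 + 2·11 + 1·6 = 38.
2×Q and 2×V: weight 18 ≤ 19, strength 2·10 + 2·11 = 42.
Best is 42.

42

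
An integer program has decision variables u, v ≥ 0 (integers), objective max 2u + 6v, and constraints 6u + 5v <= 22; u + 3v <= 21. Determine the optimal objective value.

24

Relaxing integrality, the LP optimum is 26.40 at (u,v) = (0, 4.4), which is not an integer point.
(u,v)=(0,4): 6·0+5·4=20≤22, 1·0+3·4=12≤21, objective 24.
(u,v)=(1,3): 6·1+5·3=21≤22, 1·1+3·3=10≤21, objective 20.
Maximum is 24 at (u,v)=(0,4).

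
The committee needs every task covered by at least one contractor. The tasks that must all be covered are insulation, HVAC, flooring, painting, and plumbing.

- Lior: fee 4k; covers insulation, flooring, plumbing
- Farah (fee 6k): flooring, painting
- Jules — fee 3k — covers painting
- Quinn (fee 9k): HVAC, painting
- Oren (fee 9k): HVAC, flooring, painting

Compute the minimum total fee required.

This is an integer covering problem.
The greedy cost-per-new-task heuristic would pick Lior, Jules, and Quinn for 16, but a cheaper cover exists.
Choose Lior and Quinn: together they cover insulation, HVAC, flooring, painting, plumbing — every task.
Total fee: 4 + 9 = 13.
No cover costs less than 13.

13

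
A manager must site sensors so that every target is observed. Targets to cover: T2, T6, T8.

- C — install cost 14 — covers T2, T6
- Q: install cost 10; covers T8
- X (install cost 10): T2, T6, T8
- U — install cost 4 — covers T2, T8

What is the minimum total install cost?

10

The greedy cost-per-new-target heuristic would pick U and X for 14, but a cheaper cover exists.
X alone covers T2, T6, T8 — every target.
Total install cost: 10.
No cover costs less than 10.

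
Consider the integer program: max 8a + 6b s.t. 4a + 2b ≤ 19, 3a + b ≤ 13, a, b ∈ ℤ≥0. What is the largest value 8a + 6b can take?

The continuous relaxation peaks at (0, 9.5) with value 57.00; rounding to a feasible lattice point costs some objective.
(a,b)=(0,9): 4·0+2·9=18≤19, 3·0+1·9=9≤13, objective 54.
(a,b)=(0,8): 4·0+2·8=16≤19, 3·0+1·8=8≤13, objective 48.
Maximum is 54 at (a,b)=(0,9).

54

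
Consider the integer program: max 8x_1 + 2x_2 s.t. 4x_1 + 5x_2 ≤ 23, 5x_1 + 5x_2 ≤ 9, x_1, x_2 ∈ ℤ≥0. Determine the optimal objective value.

8

The continuous relaxation peaks at (1.8, 0) with value 14.40; rounding to a feasible lattice point costs some objective.
(x_1,x_2)=(1,0): 4·1+5·0=4≤23, 5·1+5·0=5≤9, objective 8.
(x_1,x_2)=(0,1): 4·0+5·1=5≤23, 5·0+5·1=5≤9, objective 2.
(x_1,x_2)=(0,0): 4·0+5·0=0≤23, 5·0+5·0=0≤9, objective 0.
No feasible integer point exceeds 8.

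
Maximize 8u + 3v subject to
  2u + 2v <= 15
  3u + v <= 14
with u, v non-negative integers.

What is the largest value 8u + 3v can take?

38

The continuous relaxation peaks at (3.25, 4.25) with value 38.75; rounding to a feasible lattice point costs some objective.
(u,v)=(4,2): 2·4+2·2=12≤15, 3·4+1·2=14≤14, objective 38.
(u,v)=(3,4): 2·3+2·4=14≤15, 3·3+1·4=13≤14, objective 36.
(u,v)=(4,1): 2·4+2·1=10≤15, 3·4+1·1=13≤14, objective 35.
The best lattice point is (4,2), giving 38.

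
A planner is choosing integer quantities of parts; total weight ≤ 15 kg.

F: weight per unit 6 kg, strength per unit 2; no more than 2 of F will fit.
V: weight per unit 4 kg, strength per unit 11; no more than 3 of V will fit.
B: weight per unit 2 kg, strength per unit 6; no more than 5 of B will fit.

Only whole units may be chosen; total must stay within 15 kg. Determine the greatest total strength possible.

This is a bounded integer knapsack.
B has the best ratio (6/2); taking only B gives at most 5×6 = 30 (stopped by the supply cap of 5).
Mixing does better — 1×V and 5×B: weight 14 ≤ 15, strength 1·11 + 5·6 = 41.

41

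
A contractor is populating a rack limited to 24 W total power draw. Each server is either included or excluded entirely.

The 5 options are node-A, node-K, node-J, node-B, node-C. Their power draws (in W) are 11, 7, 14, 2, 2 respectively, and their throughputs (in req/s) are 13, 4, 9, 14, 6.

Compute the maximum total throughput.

Allowing fractional choices, the relaxed optimum would be about 38.8, but servers are indivisible.
node-A + node-K + node-B + node-C: power draw 11 + 7 + 2 + 2 = 22 ≤ 24, throughput 13 + 4 + 14 + 6 = 37.
node-A + node-B + node-C: power draw 11 + 2 + 2 = 15 ≤ 24, throughput 13 + 14 + 6 = 33.
Best is node-A, node-K, node-B, and node-C with total throughput 37.

37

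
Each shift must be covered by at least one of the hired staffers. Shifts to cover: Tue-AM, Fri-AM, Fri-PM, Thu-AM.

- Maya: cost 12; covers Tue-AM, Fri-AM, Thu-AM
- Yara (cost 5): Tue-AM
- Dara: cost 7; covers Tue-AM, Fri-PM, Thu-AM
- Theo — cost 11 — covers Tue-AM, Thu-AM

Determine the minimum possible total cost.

Choose Maya and Dara: together they cover Tue-AM, Fri-AM, Fri-PM, Thu-AM — every shift.
Total cost: 12 + 7 = 19.
No cover costs less than 19.

19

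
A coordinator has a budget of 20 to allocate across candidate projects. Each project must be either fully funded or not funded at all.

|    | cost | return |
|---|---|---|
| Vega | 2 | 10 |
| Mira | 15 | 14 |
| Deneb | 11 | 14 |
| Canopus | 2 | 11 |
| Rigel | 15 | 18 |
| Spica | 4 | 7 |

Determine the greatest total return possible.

42

This is an integer program with binary decision variables.
Allowing fractional choices, the relaxed optimum would be about 43.2, but projects are indivisible.
Vega + Canopus + Rigel: cost 2 + 2 + 15 = 19 ≤ 20, return 10 + 11 + 18 = 39.
Vega + Deneb + Canopus + Spica: cost 2 + 11 + 2 + 4 = 19 ≤ 20, return 10 + 14 + 11 + 7 = 42.
Vega + Deneb + Canopus: cost 2 + 11 + 2 = 15 ≤ 20, return 10 + 14 + 11 = 35.
Best is Vega, Deneb, Canopus, and Spica with total return 42.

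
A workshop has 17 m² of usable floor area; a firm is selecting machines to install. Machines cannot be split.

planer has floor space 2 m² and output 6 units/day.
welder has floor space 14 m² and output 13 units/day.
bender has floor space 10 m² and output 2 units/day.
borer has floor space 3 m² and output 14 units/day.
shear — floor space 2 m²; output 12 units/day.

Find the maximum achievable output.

Allowing fractional choices, the relaxed optimum would be about 41.3, but machines are indivisible.
planer + borer + shear: floor space 2 + 3 + 2 = 7 ≤ 17, output 6 + 14 + 12 = 32.
bender + borer + shear: floor space 10 + 3 + 2 = 15 ≤ 17, output 2 + 14 + 12 = 28.
planer + bender + borer + shear: floor space 2 + 10 + 3 + 2 = 17 ≤ 17, output 6 + 2 + 14 + 12 = 34.
Best is planer, bender, borer, and shear with total output 34.

34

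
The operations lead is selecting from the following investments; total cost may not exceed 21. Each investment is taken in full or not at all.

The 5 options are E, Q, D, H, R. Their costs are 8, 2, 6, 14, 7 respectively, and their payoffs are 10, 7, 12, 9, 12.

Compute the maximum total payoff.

Take E, D, and R: cost 8 + 6 + 7 = 21 ≤ 21, payoff 10 + 12 + 12 = 34.
No other feasible combination does better.

34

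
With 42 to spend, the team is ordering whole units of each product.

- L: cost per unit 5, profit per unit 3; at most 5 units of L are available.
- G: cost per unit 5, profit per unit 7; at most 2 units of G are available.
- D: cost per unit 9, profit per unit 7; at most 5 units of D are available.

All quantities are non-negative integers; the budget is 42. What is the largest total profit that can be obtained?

G has the best ratio (7/5); taking only G gives at most 2×7 = 14 (stopped by the supply cap of 2).
Mixing does better — 1×L, 2×G, and 3×D: cost 42 ≤ 42, profit 1·3 + 2·7 + 3·7 = 38.

38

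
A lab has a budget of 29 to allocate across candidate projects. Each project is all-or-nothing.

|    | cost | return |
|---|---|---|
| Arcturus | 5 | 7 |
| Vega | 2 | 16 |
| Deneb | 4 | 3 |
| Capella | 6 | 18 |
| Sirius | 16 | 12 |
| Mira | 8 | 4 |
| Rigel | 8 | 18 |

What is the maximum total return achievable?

Take Arcturus, Vega, Capella, Mira, and Rigel: cost 5 + 2 + 6 + 8 + 8 = 29 ≤ 29, return 7 + 16 + 18 + 4 + 18 = 63.
No other feasible combination does better.

63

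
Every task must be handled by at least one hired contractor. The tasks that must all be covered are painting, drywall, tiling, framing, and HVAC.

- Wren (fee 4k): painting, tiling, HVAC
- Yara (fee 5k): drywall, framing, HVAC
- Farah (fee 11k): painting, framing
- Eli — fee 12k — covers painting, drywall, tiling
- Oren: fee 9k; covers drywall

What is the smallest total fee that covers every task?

This is a weighted set-cover instance.
Choose Wren and Yara: together they cover painting, drywall, tiling, framing, HVAC — every task.
Total fee: 4 + 5 = 9.
No cover costs less than 9.

9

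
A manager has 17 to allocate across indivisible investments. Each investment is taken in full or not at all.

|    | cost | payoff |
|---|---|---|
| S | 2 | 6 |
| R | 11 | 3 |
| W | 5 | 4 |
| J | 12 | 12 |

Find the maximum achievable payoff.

This is a 0-1 knapsack instance.
Allowing fractional choices, the relaxed optimum would be about 20.4, but investments are indivisible.
J: cost 12 ≤ 17, payoff 12.
S + J: cost 2 + 12 = 14 ≤ 17, payoff 6 + 12 = 18.
W + J: cost 5 + 12 = 17 ≤ 17, payoff 4 + 12 = 16.
Best is S and J with total payoff 18.

18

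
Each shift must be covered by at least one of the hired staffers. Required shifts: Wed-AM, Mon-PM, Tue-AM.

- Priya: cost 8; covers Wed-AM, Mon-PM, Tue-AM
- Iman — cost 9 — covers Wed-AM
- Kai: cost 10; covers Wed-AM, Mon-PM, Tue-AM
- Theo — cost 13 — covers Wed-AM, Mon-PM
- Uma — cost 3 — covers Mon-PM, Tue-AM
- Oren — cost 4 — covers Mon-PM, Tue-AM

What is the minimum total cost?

The greedy cost-per-new-shift heuristic would pick Uma and Priya for 11, but a cheaper cover exists.
Priya alone covers Wed-AM, Mon-PM, Tue-AM — every shift.
Total cost: 8.
No cover costs less than 8.

8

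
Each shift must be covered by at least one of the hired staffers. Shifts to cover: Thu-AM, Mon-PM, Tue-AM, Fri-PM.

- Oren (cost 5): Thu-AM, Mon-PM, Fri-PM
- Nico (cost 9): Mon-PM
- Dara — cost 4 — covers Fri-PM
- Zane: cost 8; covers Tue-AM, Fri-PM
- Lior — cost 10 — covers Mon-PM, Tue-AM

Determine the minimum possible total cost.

Choose Oren and Zane: together they cover Thu-AM, Mon-PM, Tue-AM, Fri-PM — every shift.
Total cost: 5 + 8 = 13.
No cover costs less than 13.

13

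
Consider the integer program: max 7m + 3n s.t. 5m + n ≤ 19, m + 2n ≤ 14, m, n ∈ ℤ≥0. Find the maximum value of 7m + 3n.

33

The continuous relaxation peaks at (2.67, 5.67) with value 35.67; rounding to a feasible lattice point costs some objective.
(m,n)=(3,4) is feasible, giving 33.
(m,n)=(2,6) is feasible, giving 32.
(m,n)=(3,3) is feasible, giving 30.
(m,n)=(2,5) is feasible, giving 29.
No feasible integer point exceeds 33.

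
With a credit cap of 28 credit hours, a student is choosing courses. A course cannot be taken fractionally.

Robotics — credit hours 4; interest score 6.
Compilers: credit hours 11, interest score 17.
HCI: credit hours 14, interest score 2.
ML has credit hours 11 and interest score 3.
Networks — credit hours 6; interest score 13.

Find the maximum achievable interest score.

36

Take Robotics, Compilers, and Networks: credit hours 4 + 11 + 6 = 21 ≤ 28, interest score 6 + 17 + 13 = 36.
No other feasible combination does better.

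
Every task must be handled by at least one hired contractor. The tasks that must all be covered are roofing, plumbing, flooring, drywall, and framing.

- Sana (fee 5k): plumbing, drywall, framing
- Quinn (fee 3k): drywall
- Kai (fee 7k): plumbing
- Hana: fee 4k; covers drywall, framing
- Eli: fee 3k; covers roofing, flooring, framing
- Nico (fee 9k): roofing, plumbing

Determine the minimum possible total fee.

Choose Sana and Eli: together they cover roofing, plumbing, flooring, drywall, framing — every task.
Total fee: 5 + 3 = 8.

8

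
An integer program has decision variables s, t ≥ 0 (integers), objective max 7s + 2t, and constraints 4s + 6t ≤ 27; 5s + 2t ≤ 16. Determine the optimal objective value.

The continuous relaxation peaks at (3.2, 0) with value 22.40; rounding to a feasible lattice point costs some objective.
(s,t)=(3,0): 4·3+6·0=12≤27, 5·3+2·0=15≤16, objective 21.
(s,t)=(2,1): 4·2+6·1=14≤27, 5·2+2·1=12≤16, objective 16.
(s,t)=(2,0): 4·2+6·0=8≤27, 5·2+2·0=10≤16, objective 14.
Maximum is 21 at (s,t)=(3,0).

21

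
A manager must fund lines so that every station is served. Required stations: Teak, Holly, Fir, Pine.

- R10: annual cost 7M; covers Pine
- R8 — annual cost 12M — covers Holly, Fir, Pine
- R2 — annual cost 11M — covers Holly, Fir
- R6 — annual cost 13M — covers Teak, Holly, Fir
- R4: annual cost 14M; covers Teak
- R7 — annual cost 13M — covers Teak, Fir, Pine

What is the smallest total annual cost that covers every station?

20

The greedy cost-per-new-station heuristic would pick R8 and R6 for 25, but a cheaper cover exists.
Choose R10 and R6: together they cover Teak, Holly, Fir, Pine — every station.
Total annual cost: 7 + 13 = 20.
No cover costs less than 20.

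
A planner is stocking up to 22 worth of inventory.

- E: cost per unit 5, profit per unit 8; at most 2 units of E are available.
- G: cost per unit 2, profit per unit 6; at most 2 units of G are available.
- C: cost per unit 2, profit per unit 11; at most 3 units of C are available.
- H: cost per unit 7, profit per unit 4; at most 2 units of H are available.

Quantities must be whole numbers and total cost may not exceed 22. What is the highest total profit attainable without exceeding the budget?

61

1×E, 2×G, 3×C, and 1×H: cost 22 ≤ 22, profit 1·8 + 2·6 + 3·11 + 1·4 = 57.
2×E, 2×G, and 3×C: cost 20 ≤ 22, profit 2·8 + 2·6 + 3·11 = 61.
Best is 61.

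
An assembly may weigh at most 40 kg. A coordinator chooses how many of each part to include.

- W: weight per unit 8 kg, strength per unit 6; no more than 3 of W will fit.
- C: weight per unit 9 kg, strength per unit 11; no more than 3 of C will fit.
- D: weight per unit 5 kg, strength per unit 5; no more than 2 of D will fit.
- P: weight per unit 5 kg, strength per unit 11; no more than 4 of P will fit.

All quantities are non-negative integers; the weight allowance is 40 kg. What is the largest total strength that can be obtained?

This is a bounded integer knapsack.
2×C and 4×P: weight 38 ≤ 40, strength 2·11 + 4·11 = 66.
1×C, 2×D, and 4×P: weight 39 ≤ 40, strength 1·11 + 2·5 + 4·11 = 65.
Best is 66.

66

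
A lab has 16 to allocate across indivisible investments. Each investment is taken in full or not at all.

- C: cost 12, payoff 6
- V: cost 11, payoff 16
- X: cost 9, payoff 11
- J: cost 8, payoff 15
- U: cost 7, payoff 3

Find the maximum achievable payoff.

Treat it as a binary knapsack problem.
V: cost 11 ≤ 16, payoff 16.
J + U: cost 8 + 7 = 15 ≤ 16, payoff 15 + 3 = 18.
Best is J and U with total payoff 18.

18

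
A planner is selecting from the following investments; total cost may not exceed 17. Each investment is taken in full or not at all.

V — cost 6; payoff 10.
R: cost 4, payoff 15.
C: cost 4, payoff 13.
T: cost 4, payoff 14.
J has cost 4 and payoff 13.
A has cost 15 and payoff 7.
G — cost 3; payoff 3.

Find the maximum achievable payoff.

Allowing fractional choices, the relaxed optimum would be about 56.7, but investments are indivisible.
R + C + T + G: cost 4 + 4 + 4 + 3 = 15 ≤ 17, payoff 15 + 13 + 14 + 3 = 45.
R + C + T + J: cost 4 + 4 + 4 + 4 = 16 ≤ 17, payoff 15 + 13 + 14 + 13 = 55.
R + T + J + G: cost 4 + 4 + 4 + 3 = 15 ≤ 17, payoff 15 + 14 + 13 + 3 = 45.
Best is R, C, T, and J with total payoff 55.

55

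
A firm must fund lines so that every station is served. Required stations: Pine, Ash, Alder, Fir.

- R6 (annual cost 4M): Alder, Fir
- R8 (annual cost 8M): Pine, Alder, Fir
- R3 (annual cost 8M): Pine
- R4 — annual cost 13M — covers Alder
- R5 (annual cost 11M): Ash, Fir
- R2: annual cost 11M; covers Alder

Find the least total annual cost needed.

This is a weighted set-cover instance.
The greedy cost-per-new-station heuristic would pick R6, R8, and R5 for 23, but a cheaper cover exists.
Choose R8 and R5: together they cover Pine, Ash, Alder, Fir — every station.
Total annual cost: 8 + 11 = 19.
No cover costs less than 19.

19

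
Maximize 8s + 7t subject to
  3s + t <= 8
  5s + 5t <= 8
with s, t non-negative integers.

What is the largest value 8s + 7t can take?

Relaxing integrality, the LP optimum is 12.80 at (s,t) = (1.6, 0), which is not an integer point.
(s,t)=(1,0) is feasible, giving 8.
(s,t)=(0,1) is feasible, giving 7.
The best lattice point is (1,0), giving 8.

8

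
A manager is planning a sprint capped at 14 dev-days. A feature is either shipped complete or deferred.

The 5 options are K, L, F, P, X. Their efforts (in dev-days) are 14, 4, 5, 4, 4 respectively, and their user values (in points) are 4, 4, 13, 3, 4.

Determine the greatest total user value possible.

F + P + X: effort 5 + 4 + 4 = 13 ≤ 14, user value 13 + 3 + 4 = 20.
L + F + P: effort 4 + 5 + 4 = 13 ≤ 14, user value 4 + 13 + 3 = 20.
L + F + X: effort 4 + 5 + 4 = 13 ≤ 14, user value 4 + 13 + 4 = 21.
Best is L, F, and X with total user value 21.

21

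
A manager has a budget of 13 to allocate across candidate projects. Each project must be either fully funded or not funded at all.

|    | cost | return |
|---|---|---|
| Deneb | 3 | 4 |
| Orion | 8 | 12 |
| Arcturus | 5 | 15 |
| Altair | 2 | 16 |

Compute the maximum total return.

This is a 0-1 knapsack instance.
Deneb + Orion + Altair: cost 3 + 8 + 2 = 13 ≤ 13, return 4 + 12 + 16 = 32.
Deneb + Arcturus + Altair: cost 3 + 5 + 2 = 10 ≤ 13, return 4 + 15 + 16 = 35.
Best is Deneb, Arcturus, and Altair with total return 35.

35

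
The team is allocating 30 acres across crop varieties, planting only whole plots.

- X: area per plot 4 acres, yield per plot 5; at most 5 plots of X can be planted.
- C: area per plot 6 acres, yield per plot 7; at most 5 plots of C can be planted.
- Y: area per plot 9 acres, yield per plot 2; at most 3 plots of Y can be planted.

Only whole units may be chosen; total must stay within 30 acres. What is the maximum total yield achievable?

36

5×C: area 30 ≤ 30, yield 5·7 = 35.
3×X and 3×C: area 30 ≤ 30, yield 3·5 + 3·7 = 36.
Best is 36.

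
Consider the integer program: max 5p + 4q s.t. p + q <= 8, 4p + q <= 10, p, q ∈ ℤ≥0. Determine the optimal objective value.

32

(p,q)=(0,8) is feasible, giving 32.
(p,q)=(1,6) is feasible, giving 29.
(p,q)=(0,7) is feasible, giving 28.
The best lattice point is (0,8), giving 32.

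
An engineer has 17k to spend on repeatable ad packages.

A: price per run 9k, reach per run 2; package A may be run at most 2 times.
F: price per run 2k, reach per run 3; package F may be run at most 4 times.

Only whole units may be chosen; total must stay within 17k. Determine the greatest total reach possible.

14

F has the best ratio (3/2); taking only F gives at most 4×3 = 12 (stopped by the supply cap of 4).
Mixing does better — 1×A and 4×F: price 17 ≤ 17, reach 1·2 + 4·3 = 14.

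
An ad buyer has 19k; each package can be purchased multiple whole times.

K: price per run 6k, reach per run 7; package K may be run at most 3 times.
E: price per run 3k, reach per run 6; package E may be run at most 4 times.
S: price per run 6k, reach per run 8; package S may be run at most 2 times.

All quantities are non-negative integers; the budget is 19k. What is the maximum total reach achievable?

32

This is a bounded integer knapsack.
E has the best ratio (6/3); taking only E gives at most 4×6 = 24 (stopped by the supply cap of 4).
Mixing does better — 4×E and 1×S: price 18 ≤ 19, reach 4·6 + 1·8 = 32.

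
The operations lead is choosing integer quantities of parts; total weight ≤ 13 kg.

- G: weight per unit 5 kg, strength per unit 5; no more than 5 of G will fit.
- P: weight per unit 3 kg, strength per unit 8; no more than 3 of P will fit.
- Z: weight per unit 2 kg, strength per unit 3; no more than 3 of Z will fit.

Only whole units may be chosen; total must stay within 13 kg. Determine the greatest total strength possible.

30

This is a bounded integer knapsack.
P has the best ratio (8/3); taking only P gives at most 3×8 = 24 (stopped by the supply cap of 3).
Mixing does better — 3×P and 2×Z: weight 13 ≤ 13, strength 3·8 + 2·3 = 30.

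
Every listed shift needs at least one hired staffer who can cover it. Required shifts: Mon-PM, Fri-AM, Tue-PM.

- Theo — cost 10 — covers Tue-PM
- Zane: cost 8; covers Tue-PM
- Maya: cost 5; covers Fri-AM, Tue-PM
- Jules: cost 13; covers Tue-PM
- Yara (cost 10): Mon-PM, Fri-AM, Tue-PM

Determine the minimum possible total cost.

10

This is an integer covering problem.
The greedy cost-per-new-shift heuristic would pick Maya and Yara for 15, but a cheaper cover exists.
Yara alone covers Mon-PM, Fri-AM, Tue-PM — every shift.
Total cost: 10.
No cover costs less than 10.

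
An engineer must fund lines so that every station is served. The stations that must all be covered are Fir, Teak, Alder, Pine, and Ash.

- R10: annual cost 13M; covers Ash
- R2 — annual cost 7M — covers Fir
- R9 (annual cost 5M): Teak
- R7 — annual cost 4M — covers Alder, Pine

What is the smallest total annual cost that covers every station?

29

Choose R10, R2, R9, and R7: together they cover Fir, Teak, Alder, Pine, Ash — every station.
Total annual cost: 13 + 7 + 5 + 4 = 29.
No cover costs less than 29.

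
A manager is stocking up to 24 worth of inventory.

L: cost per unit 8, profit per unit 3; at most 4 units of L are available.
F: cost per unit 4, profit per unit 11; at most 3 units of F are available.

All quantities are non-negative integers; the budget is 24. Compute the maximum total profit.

This is a bounded integer knapsack.
F has the best ratio (11/4); taking only F gives at most 3×11 = 33 (stopped by the supply cap of 3).
Mixing does better — 1×L and 3×F: cost 20 ≤ 24, profit 1·3 + 3·11 = 36.

36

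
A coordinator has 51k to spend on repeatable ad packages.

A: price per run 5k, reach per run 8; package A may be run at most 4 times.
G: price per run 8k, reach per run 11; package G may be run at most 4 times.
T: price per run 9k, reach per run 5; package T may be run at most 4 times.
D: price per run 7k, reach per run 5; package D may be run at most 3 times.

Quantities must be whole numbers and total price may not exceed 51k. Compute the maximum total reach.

70

A has the best ratio (8/5); taking only A gives at most 4×8 = 32 (stopped by the supply cap of 4).
Mixing does better — 4×A, 3×G, and 1×D: price 51 ≤ 51, reach 4·8 + 3·11 + 1·5 = 70.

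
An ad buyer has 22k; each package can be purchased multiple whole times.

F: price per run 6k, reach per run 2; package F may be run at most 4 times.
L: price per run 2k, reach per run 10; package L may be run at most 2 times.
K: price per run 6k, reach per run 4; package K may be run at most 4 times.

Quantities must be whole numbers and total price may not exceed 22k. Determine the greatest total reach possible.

L has the best ratio (10/2); taking only L gives at most 2×10 = 20 (stopped by the supply cap of 2).
Mixing does better — 2×L and 3×K: price 22 ≤ 22, reach 2·10 + 3·4 = 32.

32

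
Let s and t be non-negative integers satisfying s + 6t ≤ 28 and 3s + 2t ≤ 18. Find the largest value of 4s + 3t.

(s,t)=(4,3): 1·4+6·3=22≤28, 3·4+2·3=18≤18, objective 25.
(s,t)=(3,4): 1·3+6·4=27≤28, 3·3+2·4=17≤18, objective 24.
(s,t)=(4,2): 1·4+6·2=16≤28, 3·4+2·2=16≤18, objective 22.
No feasible integer point exceeds 25.

25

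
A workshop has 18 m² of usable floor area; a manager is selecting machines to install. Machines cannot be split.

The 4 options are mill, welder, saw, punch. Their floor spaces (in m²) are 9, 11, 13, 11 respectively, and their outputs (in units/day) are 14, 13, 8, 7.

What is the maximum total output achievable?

14

Take mill: floor space 9 ≤ 18, output 14.
No other feasible combination does better.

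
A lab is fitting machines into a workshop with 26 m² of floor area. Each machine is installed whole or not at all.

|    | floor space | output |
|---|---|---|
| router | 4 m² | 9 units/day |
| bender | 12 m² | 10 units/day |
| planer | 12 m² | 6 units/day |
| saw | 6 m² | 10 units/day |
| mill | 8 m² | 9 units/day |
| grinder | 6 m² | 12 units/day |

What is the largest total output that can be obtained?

40

Allowing fractional choices, the relaxed optimum would be about 41.7, but machines are indivisible.
bender + saw + grinder: floor space 12 + 6 + 6 = 24 ≤ 26, output 10 + 10 + 12 = 32.
router + saw + grinder: floor space 4 + 6 + 6 = 16 ≤ 26, output 9 + 10 + 12 = 31.
router + saw + mill + grinder: floor space 4 + 6 + 8 + 6 = 24 ≤ 26, output 9 + 10 + 9 + 12 = 40.
Best is router, saw, mill, and grinder with total output 40.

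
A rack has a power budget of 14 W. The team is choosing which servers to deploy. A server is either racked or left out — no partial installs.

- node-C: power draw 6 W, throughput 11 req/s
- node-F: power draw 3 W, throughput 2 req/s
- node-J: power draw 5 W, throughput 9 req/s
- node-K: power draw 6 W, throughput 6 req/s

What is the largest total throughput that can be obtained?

22

node-C + node-K: power draw 6 + 6 = 12 ≤ 14, throughput 11 + 6 = 17.
node-C + node-J: power draw 6 + 5 = 11 ≤ 14, throughput 11 + 9 = 20.
node-C + node-F + node-J: power draw 6 + 3 + 5 = 14 ≤ 14, throughput 11 + 2 + 9 = 22.
Best is node-C, node-F, and node-J with total throughput 22.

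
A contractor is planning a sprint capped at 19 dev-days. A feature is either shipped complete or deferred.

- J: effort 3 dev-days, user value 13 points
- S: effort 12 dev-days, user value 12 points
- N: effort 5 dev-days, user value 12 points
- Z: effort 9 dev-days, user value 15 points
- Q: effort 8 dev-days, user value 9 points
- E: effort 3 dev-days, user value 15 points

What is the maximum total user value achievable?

J + Z + E: effort 3 + 9 + 3 = 15 ≤ 19, user value 13 + 15 + 15 = 43.
J + N + Q + E: effort 3 + 5 + 8 + 3 = 19 ≤ 19, user value 13 + 12 + 9 + 15 = 49.
Best is J, N, Q, and E with total user value 49.

49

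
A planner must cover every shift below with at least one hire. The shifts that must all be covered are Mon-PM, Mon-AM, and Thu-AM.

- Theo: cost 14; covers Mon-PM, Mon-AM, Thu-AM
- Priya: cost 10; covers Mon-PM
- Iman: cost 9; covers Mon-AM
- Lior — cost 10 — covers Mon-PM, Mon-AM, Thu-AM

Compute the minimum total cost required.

Lior alone covers Mon-PM, Mon-AM, Thu-AM — every shift.
Total cost: 10.
No cover costs less than 10.

10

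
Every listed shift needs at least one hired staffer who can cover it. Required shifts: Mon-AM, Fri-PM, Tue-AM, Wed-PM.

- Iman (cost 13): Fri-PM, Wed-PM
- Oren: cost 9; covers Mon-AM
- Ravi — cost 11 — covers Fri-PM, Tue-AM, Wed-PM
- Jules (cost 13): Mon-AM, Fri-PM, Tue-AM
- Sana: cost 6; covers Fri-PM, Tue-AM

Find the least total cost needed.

This is an integer covering problem.
Choose Oren and Ravi: together they cover Mon-AM, Fri-PM, Tue-AM, Wed-PM — every shift.
Total cost: 9 + 11 = 20.

20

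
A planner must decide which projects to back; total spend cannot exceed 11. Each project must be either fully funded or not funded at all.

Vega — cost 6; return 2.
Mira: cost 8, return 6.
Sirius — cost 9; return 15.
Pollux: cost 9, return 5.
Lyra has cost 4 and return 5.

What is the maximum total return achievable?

15

Vega + Lyra: cost 6 + 4 = 10 ≤ 11, return 2 + 5 = 7.
Sirius: cost 9 ≤ 11, return 15.
Best is Sirius with total return 15.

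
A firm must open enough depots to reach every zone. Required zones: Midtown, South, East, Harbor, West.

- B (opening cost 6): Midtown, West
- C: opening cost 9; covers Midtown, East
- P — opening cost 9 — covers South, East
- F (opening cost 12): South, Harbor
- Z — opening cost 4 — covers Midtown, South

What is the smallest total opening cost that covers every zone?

27

This is an integer covering problem.
The greedy cost-per-new-zone heuristic would pick Z, B, C, and F for 31, but a cheaper cover exists.
Choose B, C, and F: together they cover Midtown, South, East, Harbor, West — every zone.
Total opening cost: 6 + 9 + 12 = 27.
No cover costs less than 27.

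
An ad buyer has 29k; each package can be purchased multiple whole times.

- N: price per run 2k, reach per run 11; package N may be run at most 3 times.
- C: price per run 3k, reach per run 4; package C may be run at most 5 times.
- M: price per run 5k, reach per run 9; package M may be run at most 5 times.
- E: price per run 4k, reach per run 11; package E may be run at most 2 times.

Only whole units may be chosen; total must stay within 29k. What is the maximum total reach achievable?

82

3×N, 3×M, and 2×E: price 29 ≤ 29, reach 3·11 + 3·9 + 2·11 = 82.
3×N, 1×C, 2×M, and 2×E: price 27 ≤ 29, reach 3·11 + 1·4 + 2·9 + 2·11 = 77.
Best is 82.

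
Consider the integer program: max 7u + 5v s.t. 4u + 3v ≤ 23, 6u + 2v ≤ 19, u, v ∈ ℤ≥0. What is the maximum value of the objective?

37

Relaxing integrality, the LP optimum is 38.70 at (u,v) = (1.1, 6.2), which is not an integer point.
(u,v)=(1,6): 4·1+3·6=22≤23, 6·1+2·6=18≤19, objective 37.
(u,v)=(0,7): 4·0+3·7=21≤23, 6·0+2·7=14≤19, objective 35.
(u,v)=(1,5): 4·1+3·5=19≤23, 6·1+2·5=16≤19, objective 32.
(u,v)=(0,6): 4·0+3·6=18≤23, 6·0+2·6=12≤19, objective 30.
The best lattice point is (1,6), giving 37.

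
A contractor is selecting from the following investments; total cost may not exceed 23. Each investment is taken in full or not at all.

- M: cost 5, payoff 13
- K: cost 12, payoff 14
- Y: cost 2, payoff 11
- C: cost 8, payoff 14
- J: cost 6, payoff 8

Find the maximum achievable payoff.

46

Allowing fractional choices, the relaxed optimum would be about 48.3, but investments are indivisible.
M + Y + C: cost 5 + 2 + 8 = 15 ≤ 23, payoff 13 + 11 + 14 = 38.
K + Y + C: cost 12 + 2 + 8 = 22 ≤ 23, payoff 14 + 11 + 14 = 39.
M + Y + C + J: cost 5 + 2 + 8 + 6 = 21 ≤ 23, payoff 13 + 11 + 14 + 8 = 46.
Best is M, Y, C, and J with total payoff 46.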